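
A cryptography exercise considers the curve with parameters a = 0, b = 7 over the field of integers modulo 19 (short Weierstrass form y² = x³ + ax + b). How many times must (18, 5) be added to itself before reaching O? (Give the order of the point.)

6

2P: tangent at (18, 5): λ = (3·18² + 0)/(2·5) ≡ 3/10. 10⁻¹ ≡ 2 (mod 19), so λ ≡ 3·2 ≡ 6.
  x = λ² - 18 - 18 = 36 - 36 ≡ 0; y = λ·(18 - 0) - 5 ≡ 8. → (0, 8)
3P: (0, 8) + (18, 5). λ = (5 - 8)/(18 - 0) ≡ 16/18 mod 19. 18⁻¹ ≡ 18 (mod 19), so λ ≡ 3.
  x = λ² - 0 - 18 = 9 - 18 ≡ 10; y = λ·(0 - 10) - 8 ≡ 0. → (10, 0)
4P: (10, 0) + (18, 5). λ = (5 - 0)/(18 - 10) ≡ 5/8 mod 19. 8⁻¹ ≡ 12 (mod 19) since 8·12 = 96 ≡ 1, so λ ≡ 3.
  x = λ² - 10 - 18 = 9 - 28 ≡ 0; y = λ·(10 - 0) - 0 ≡ 11. → (0, 11)
5P: (0, 11) + (18, 5). λ = (5 - 11)/(18 - 0) ≡ 13/18 mod 19. 18⁻¹ ≡ 18 (mod 19), so λ ≡ 6.
  x = λ² - 0 - 18 = 36 - 18 ≡ 18; y = λ·(0 - 18) - 11 ≡ 14. → (18, 14)
6P: (18, 14) + (18, 5): same x and y₁ ≡ -y₂, so the sum is O.
6P = O, so the order is 6.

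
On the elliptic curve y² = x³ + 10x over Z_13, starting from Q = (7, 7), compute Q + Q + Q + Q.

Double-and-add on 4 = (100)₂. Start with Q = (7, 7) for the leading 1-bit.
double: tangent at (7, 7): λ = (3·7² + 10)/(2·7) ≡ 1/1. 1⁻¹ ≡ 1 (mod 13), so λ ≡ 1·1 ≡ 1.
  x = λ² - 7 - 7 = 1 - 14 ≡ 0; y = λ·(7 - 0) - 7 ≡ 0. → (0, 0)
double: (0, 0) + (0, 0): same x and y₁ ≡ -y₂, so the sum is 𝒪.

O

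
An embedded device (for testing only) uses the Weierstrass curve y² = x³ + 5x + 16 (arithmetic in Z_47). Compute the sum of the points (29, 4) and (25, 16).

(2, 9)

(29, 4) + (25, 16). λ = (16 - 4)/(25 - 29) ≡ 12/43 mod 47. 43⁻¹ ≡ 35 (mod 47), so λ ≡ 44.
  x = λ² - 29 - 25 = 1936 - 54 ≡ 2; y = λ·(29 - 2) - 4 ≡ 9. → (2, 9)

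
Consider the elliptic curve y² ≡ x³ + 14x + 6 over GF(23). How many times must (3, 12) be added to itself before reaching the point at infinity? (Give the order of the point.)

5

2P: tangent at (3, 12): λ = (3·3² + 14)/(2·12) ≡ 18/1. 1⁻¹ ≡ 1 (mod 23), so λ ≡ 18·1 ≡ 18.
  x = λ² - 3 - 3 = 324 - 6 ≡ 19; y = λ·(3 - 19) - 12 ≡ 22. → (19, 22)
3P: (19, 22) + (3, 12). λ = (12 - 22)/(3 - 19) ≡ 13/7 mod 23. 7⁻¹ ≡ 10 (mod 23), so λ ≡ 15.
  x = λ² - 19 - 3 = 225 - 22 ≡ 19; y = λ·(19 - 19) - 22 ≡ 1. → (19, 1)
4P: (19, 1) + (3, 12). λ = (12 - 1)/(3 - 19) ≡ 11/7 mod 23. 7⁻¹ ≡ 10 (mod 23) since 7·10 = 70 ≡ 1, so λ ≡ 18.
  x = λ² - 19 - 3 = 324 - 22 ≡ 3; y = λ·(19 - 3) - 1 ≡ 11. → (3, 11)
5P: (3, 11) + (3, 12): same x and y₁ ≡ -y₂, so the sum is the point at infinity.
5P = the point at infinity, so the order is 5.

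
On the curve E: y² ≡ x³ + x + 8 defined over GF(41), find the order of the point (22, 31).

2P: tangent at (22, 31): λ = (3·22² + 1)/(2·31) ≡ 18/21. 21⁻¹ ≡ 2 (mod 41) since 21·2 = 42 ≡ 1, so λ ≡ 18·2 ≡ 36.
  x = λ² - 22 - 22 = 1296 - 44 ≡ 22; y = λ·(22 - 22) - 31 ≡ 10. → (22, 10)
3P: (22, 10) + (22, 31): same x and y₁ ≡ -y₂, so the sum is O.
3P = O, so the order is 3.

3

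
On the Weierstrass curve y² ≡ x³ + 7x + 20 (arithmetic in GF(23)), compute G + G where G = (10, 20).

tangent at (10, 20): λ = (3·10² + 7)/(2·20) ≡ 8/17. 17⁻¹ ≡ 19 (mod 23), so λ ≡ 8·19 ≡ 14.
  x = λ² - 10 - 10 = 196 - 20 ≡ 15; y = λ·(10 - 15) - 20 ≡ 2. → (15, 2)

(15, 2)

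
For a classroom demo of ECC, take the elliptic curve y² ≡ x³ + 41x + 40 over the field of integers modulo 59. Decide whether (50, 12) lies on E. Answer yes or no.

no

y² = 12² ≡ 26; x³ + 41x + 40 = 127090 ≡ 4 (mod 59). 26 ≠ 4.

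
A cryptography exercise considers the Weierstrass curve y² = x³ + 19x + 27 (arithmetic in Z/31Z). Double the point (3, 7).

(1, 4)

tangent at (3, 7): λ = (3·3² + 19)/(2·7) ≡ 15/14. 14⁻¹ ≡ 20 (mod 31) since 14·20 = 280 ≡ 1, so λ ≡ 15·20 ≡ 21.
  x = λ² - 3 - 3 = 441 - 6 ≡ 1; y = λ·(3 - 1) - 7 ≡ 4. → (1, 4)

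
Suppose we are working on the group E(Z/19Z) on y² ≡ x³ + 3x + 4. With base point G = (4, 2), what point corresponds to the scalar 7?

(4, 17)

Repeated addition: build up to 7G.
2G: tangent at (4, 2): λ = (3·4² + 3)/(2·2) ≡ 13/4. 4⁻¹ ≡ 5 (mod 19), so λ ≡ 13·5 ≡ 8.
  x = λ² - 4 - 4 = 64 - 8 ≡ 18; y = λ·(4 - 18) - 2 ≡ 0. → (18, 0)
3G: (18, 0) + (4, 2). λ = (2 - 0)/(4 - 18) ≡ 2/5 mod 19. 5⁻¹ ≡ 4 (mod 19), so λ ≡ 8.
  x = λ² - 18 - 4 = 64 - 22 ≡ 4; y = λ·(18 - 4) - 0 ≡ 17. → (4, 17)
4G: (4, 17) + (4, 2): same x and y₁ ≡ -y₂, so the sum is O.
5G: O + (4, 2) = (4, 2) (identity).
6G: tangent at (4, 2): λ = (3·4² + 3)/(2·2) ≡ 13/4. 4⁻¹ ≡ 5 (mod 19) since 4·5 = 20 ≡ 1, so λ ≡ 13·5 ≡ 8.
  x = λ² - 4 - 4 = 64 - 8 ≡ 18; y = λ·(4 - 18) - 2 ≡ 0. → (18, 0)
7G: (18, 0) + (4, 2). λ = (2 - 0)/(4 - 18) ≡ 2/5 mod 19. 5⁻¹ ≡ 4 (mod 19) since 5·4 = 20 ≡ 1, so λ ≡ 8.
  x = λ² - 18 - 4 = 64 - 22 ≡ 4; y = λ·(18 - 4) - 0 ≡ 17. → (4, 17)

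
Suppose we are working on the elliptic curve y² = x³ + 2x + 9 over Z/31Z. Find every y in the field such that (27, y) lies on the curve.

x³ + 2x + 9 = 19746 ≡ 30 (mod 31).
30 is a non-residue mod 31; no y exists.

none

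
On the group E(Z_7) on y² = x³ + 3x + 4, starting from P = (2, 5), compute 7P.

(5, 5)

Repeated addition: build up to 7P.
2P: tangent at (2, 5): λ = (3·2² + 3)/(2·5) ≡ 1/3. 3⁻¹ ≡ 5 (mod 7), so λ ≡ 1·5 ≡ 5.
  x = λ² - 2 - 2 = 25 - 4 ≡ 0; y = λ·(2 - 0) - 5 ≡ 5. → (0, 5)
3P: (0, 5) + (2, 5). λ = (5 - 5)/(2 - 0) ≡ 0/2 mod 7. 2⁻¹ ≡ 4 (mod 7), so λ ≡ 0.
  x = λ² - 0 - 2 = 0 - 2 ≡ 5; y = λ·(0 - 5) - 5 ≡ 2. → (5, 2)
4P: (5, 2) + (2, 5). λ = (5 - 2)/(2 - 5) ≡ 3/4 mod 7. 4⁻¹ ≡ 2 (mod 7) since 4·2 = 8 ≡ 1, so λ ≡ 6.
  x = λ² - 5 - 2 = 36 - 7 ≡ 1; y = λ·(5 - 1) - 2 ≡ 1. → (1, 1)
5P: (1, 1) + (2, 5). λ = (5 - 1)/(2 - 1) ≡ 4/1 mod 7. 1⁻¹ ≡ 1 (mod 7), so λ ≡ 4.
  x = λ² - 1 - 2 = 16 - 3 ≡ 6; y = λ·(1 - 6) - 1 ≡ 0. → (6, 0)
6P: (6, 0) + (2, 5). λ = (5 - 0)/(2 - 6) ≡ 5/3 mod 7. 3⁻¹ ≡ 5 (mod 7) since 3·5 = 15 ≡ 1, so λ ≡ 4.
  x = λ² - 6 - 2 = 16 - 8 ≡ 1; y = λ·(6 - 1) - 0 ≡ 6. → (1, 6)
7P: (1, 6) + (2, 5). λ = (5 - 6)/(2 - 1) ≡ 6/1 mod 7. 1⁻¹ ≡ 1 (mod 7) since 1·1 = 1 ≡ 1, so λ ≡ 6.
  x = λ² - 1 - 2 = 36 - 3 ≡ 5; y = λ·(1 - 5) - 6 ≡ 5. → (5, 5)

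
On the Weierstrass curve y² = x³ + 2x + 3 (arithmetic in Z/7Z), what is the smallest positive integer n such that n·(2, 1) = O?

2P: tangent at (2, 1): λ = (3·2² + 2)/(2·1) ≡ 0/2. 2⁻¹ ≡ 4 (mod 7), so λ ≡ 0·4 ≡ 0.
  x = λ² - 2 - 2 = 0 - 4 ≡ 3; y = λ·(2 - 3) - 1 ≡ 6. → (3, 6)
3P: (3, 6) + (2, 1). λ = (1 - 6)/(2 - 3) ≡ 2/6 mod 7. 6⁻¹ ≡ 6 (mod 7), so λ ≡ 5.
  x = λ² - 3 - 2 = 25 - 5 ≡ 6; y = λ·(3 - 6) - 6 ≡ 0. → (6, 0)
4P: (6, 0) + (2, 1). λ = (1 - 0)/(2 - 6) ≡ 1/3 mod 7. 3⁻¹ ≡ 5 (mod 7), so λ ≡ 5.
  x = λ² - 6 - 2 = 25 - 8 ≡ 3; y = λ·(6 - 3) - 0 ≡ 1. → (3, 1)
5P: (3, 1) + (2, 1). λ = (1 - 1)/(2 - 3) ≡ 0/6 mod 7. 6⁻¹ ≡ 6 (mod 7), so λ ≡ 0.
  x = λ² - 3 - 2 = 0 - 5 ≡ 2; y = λ·(3 - 2) - 1 ≡ 6. → (2, 6)
6P: (2, 6) + (2, 1): same x and y₁ ≡ -y₂, so the sum is O.
6P = O, so the order is 6.

6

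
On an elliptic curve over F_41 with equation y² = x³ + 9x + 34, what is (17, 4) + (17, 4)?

(15, 10)

tangent at (17, 4): λ = (3·17² + 9)/(2·4) ≡ 15/8. 8⁻¹ ≡ 36 (mod 41) since 8·36 = 288 ≡ 1, so λ ≡ 15·36 ≡ 7.
  x = λ² - 17 - 17 = 49 - 34 ≡ 15; y = λ·(17 - 15) - 4 ≡ 10. → (15, 10)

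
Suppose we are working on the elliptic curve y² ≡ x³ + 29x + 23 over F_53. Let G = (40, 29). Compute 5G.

(32, 45)

Repeated addition: build up to 5G.
2G: tangent at (40, 29): λ = (3·40² + 29)/(2·29) ≡ 6/5. 5⁻¹ ≡ 32 (mod 53), so λ ≡ 6·32 ≡ 33.
  x = λ² - 40 - 40 = 1089 - 80 ≡ 2; y = λ·(40 - 2) - 29 ≡ 6. → (2, 6)
3G: (2, 6) + (40, 29). λ = (29 - 6)/(40 - 2) ≡ 23/38 mod 53. 38⁻¹ ≡ 7 (mod 53), so λ ≡ 2.
  x = λ² - 2 - 40 = 4 - 42 ≡ 15; y = λ·(2 - 15) - 6 ≡ 21. → (15, 21)
4G: (15, 21) + (40, 29). λ = (29 - 21)/(40 - 15) ≡ 8/25 mod 53. 25⁻¹ ≡ 17 (mod 53), so λ ≡ 30.
  x = λ² - 15 - 40 = 900 - 55 ≡ 50; y = λ·(15 - 50) - 21 ≡ 42. → (50, 42)
5G: (50, 42) + (40, 29). λ = (29 - 42)/(40 - 50) ≡ 40/43 mod 53. 43⁻¹ ≡ 37 (mod 53) since 43·37 = 1591 ≡ 1, so λ ≡ 49.
  x = λ² - 50 - 40 = 2401 - 90 ≡ 32; y = λ·(50 - 32) - 42 ≡ 45. → (32, 45)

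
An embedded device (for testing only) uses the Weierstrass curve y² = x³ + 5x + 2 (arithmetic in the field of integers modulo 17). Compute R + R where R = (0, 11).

(1, 5)

tangent at (0, 11): λ = (3·0² + 5)/(2·11) ≡ 5/5. 5⁻¹ ≡ 7 (mod 17) since 5·7 = 35 ≡ 1, so λ ≡ 5·7 ≡ 1.
  x = λ² - 0 - 0 = 1 - 0 ≡ 1; y = λ·(0 - 1) - 11 ≡ 5. → (1, 5)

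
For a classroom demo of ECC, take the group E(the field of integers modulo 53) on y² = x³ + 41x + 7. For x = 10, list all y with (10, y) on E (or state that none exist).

x³ + 41x + 7 = 1417 ≡ 39 (mod 53).
39 is a non-residue mod 53; no y exists.

none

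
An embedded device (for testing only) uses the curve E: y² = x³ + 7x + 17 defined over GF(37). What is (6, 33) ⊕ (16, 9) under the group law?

(3, 19)

(6, 33) + (16, 9). λ = (9 - 33)/(16 - 6) ≡ 13/10 mod 37. 10⁻¹ ≡ 26 (mod 37), so λ ≡ 5.
  x = λ² - 6 - 16 = 25 - 22 ≡ 3; y = λ·(6 - 3) - 33 ≡ 19. → (3, 19)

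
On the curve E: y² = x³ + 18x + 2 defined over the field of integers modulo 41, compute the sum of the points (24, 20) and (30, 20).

(28, 21)

(24, 20) + (30, 20). λ = (20 - 20)/(30 - 24) ≡ 0/6 mod 41. 6⁻¹ ≡ 7 (mod 41) since 6·7 = 42 ≡ 1, so λ ≡ 0.
  x = λ² - 24 - 30 = 0 - 54 ≡ 28; y = λ·(24 - 28) - 20 ≡ 21. → (28, 21)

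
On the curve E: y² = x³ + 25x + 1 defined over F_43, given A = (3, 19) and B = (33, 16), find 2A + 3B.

First 2A:
Repeated addition: build up to 2A.
2A: tangent at (3, 19): λ = (3·3² + 25)/(2·19) ≡ 9/38. 38⁻¹ ≡ 17 (mod 43) since 38·17 = 646 ≡ 1, so λ ≡ 9·17 ≡ 24.
  x = λ² - 3 - 3 = 576 - 6 ≡ 11; y = λ·(3 - 11) - 19 ≡ 4. → (11, 4)
2A = (11, 4).
Next 3B:
Repeated addition: build up to 3B.
2B: tangent at (33, 16): λ = (3·33² + 25)/(2·16) ≡ 24/32. 32⁻¹ ≡ 39 (mod 43), so λ ≡ 24·39 ≡ 33.
  x = λ² - 33 - 33 = 1089 - 66 ≡ 34; y = λ·(33 - 34) - 16 ≡ 37. → (34, 37)
3B: (34, 37) + (33, 16). λ = (16 - 37)/(33 - 34) ≡ 22/42 mod 43. 42⁻¹ ≡ 42 (mod 43) since 42·42 = 1764 ≡ 1, so λ ≡ 21.
  x = λ² - 34 - 33 = 441 - 67 ≡ 30; y = λ·(34 - 30) - 37 ≡ 4. → (30, 4)
3B = (30, 4).
Finally 2A + 3B:
(11, 4) + (30, 4). λ = (4 - 4)/(30 - 11) ≡ 0/19 mod 43. 19⁻¹ ≡ 34 (mod 43), so λ ≡ 0.
  x = λ² - 11 - 30 = 0 - 41 ≡ 2; y = λ·(11 - 2) - 4 ≡ 39. → (2, 39)

(2, 39)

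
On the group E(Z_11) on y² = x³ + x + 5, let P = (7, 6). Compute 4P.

(5, 6)

Repeated addition: build up to 4P.
2P: tangent at (7, 6): λ = (3·7² + 1)/(2·6) ≡ 5/1. 1⁻¹ ≡ 1 (mod 11), so λ ≡ 5·1 ≡ 5.
  x = λ² - 7 - 7 = 25 - 14 ≡ 0; y = λ·(7 - 0) - 6 ≡ 7. → (0, 7)
3P: (0, 7) + (7, 6). λ = (6 - 7)/(7 - 0) ≡ 10/7 mod 11. 7⁻¹ ≡ 8 (mod 11), so λ ≡ 3.
  x = λ² - 0 - 7 = 9 - 7 ≡ 2; y = λ·(0 - 2) - 7 ≡ 9. → (2, 9)
4P: (2, 9) + (7, 6). λ = (6 - 9)/(7 - 2) ≡ 8/5 mod 11. 5⁻¹ ≡ 9 (mod 11), so λ ≡ 6.
  x = λ² - 2 - 7 = 36 - 9 ≡ 5; y = λ·(2 - 5) - 9 ≡ 6. → (5, 6)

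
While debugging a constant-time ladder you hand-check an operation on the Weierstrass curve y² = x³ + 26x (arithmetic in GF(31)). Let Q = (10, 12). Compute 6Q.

Double-and-add on 6 = (110)₂. Start with Q = (10, 12) for the leading 1-bit.
double: tangent at (10, 12): λ = (3·10² + 26)/(2·12) ≡ 16/24. 24⁻¹ ≡ 22 (mod 31) since 24·22 = 528 ≡ 1, so λ ≡ 16·22 ≡ 11.
  x = λ² - 10 - 10 = 121 - 20 ≡ 8; y = λ·(10 - 8) - 12 ≡ 10. → (8, 10)
add Q: (8, 10) + (10, 12). λ = (12 - 10)/(10 - 8) ≡ 2/2 mod 31. 2⁻¹ ≡ 16 (mod 31) since 2·16 = 32 ≡ 1, so λ ≡ 1.
  x = λ² - 8 - 10 = 1 - 18 ≡ 14; y = λ·(8 - 14) - 10 ≡ 15. → (14, 15)
double: tangent at (14, 15): λ = (3·14² + 26)/(2·15) ≡ 25/30. 30⁻¹ ≡ 30 (mod 31) since 30·30 = 900 ≡ 1, so λ ≡ 25·30 ≡ 6.
  x = λ² - 14 - 14 = 36 - 28 ≡ 8; y = λ·(14 - 8) - 15 ≡ 21. → (8, 21)

(8, 21)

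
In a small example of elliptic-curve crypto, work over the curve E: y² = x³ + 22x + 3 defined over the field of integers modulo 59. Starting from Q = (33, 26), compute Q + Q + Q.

(54, 2)

Repeated addition: build up to 3Q.
2Q: tangent at (33, 26): λ = (3·33² + 22)/(2·26) ≡ 44/52. 52⁻¹ ≡ 42 (mod 59) since 52·42 = 2184 ≡ 1, so λ ≡ 44·42 ≡ 19.
  x = λ² - 33 - 33 = 361 - 66 ≡ 0; y = λ·(33 - 0) - 26 ≡ 11. → (0, 11)
3Q: (0, 11) + (33, 26). λ = (26 - 11)/(33 - 0) ≡ 15/33 mod 59. 33⁻¹ ≡ 34 (mod 59), so λ ≡ 38.
  x = λ² - 0 - 33 = 1444 - 33 ≡ 54; y = λ·(0 - 54) - 11 ≡ 2. → (54, 2)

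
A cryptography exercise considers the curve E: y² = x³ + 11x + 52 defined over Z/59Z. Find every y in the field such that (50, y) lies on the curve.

none

x³ + 11x + 52 = 125602 ≡ 50 (mod 59).
50 is a non-residue mod 59; no y exists.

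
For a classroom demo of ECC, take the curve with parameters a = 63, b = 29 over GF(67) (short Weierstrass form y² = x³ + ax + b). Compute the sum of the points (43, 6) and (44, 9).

(43, 6) + (44, 9). λ = (9 - 6)/(44 - 43) ≡ 3/1 mod 67. 1⁻¹ ≡ 1 (mod 67) since 1·1 = 1 ≡ 1, so λ ≡ 3.
  x = λ² - 43 - 44 = 9 - 87 ≡ 56; y = λ·(43 - 56) - 6 ≡ 22. → (56, 22)

(56, 22)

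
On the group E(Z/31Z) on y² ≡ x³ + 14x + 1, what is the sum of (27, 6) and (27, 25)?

O

The two points share x = 27 and their y-coordinates satisfy 6 + 25 ≡ 0 (mod 31), so they are inverses. Their sum is 𝒪.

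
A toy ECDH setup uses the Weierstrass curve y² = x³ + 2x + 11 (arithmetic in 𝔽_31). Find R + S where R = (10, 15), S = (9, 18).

(10, 15) + (9, 18). λ = (18 - 15)/(9 - 10) ≡ 3/30 mod 31. 30⁻¹ ≡ 30 (mod 31), so λ ≡ 28.
  x = λ² - 10 - 9 = 784 - 19 ≡ 21; y = λ·(10 - 21) - 15 ≡ 18. → (21, 18)

(21, 18)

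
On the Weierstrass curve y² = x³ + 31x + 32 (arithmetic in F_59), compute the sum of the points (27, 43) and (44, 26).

(48, 37)

(27, 43) + (44, 26). λ = (26 - 43)/(44 - 27) ≡ 42/17 mod 59. 17⁻¹ ≡ 7 (mod 59), so λ ≡ 58.
  x = λ² - 27 - 44 = 3364 - 71 ≡ 48; y = λ·(27 - 48) - 43 ≡ 37. → (48, 37)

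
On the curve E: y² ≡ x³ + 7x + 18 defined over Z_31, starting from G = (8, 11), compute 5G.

Double-and-add on 5 = (101)₂. Start with G = (8, 11) for the leading 1-bit.
double: tangent at (8, 11): λ = (3·8² + 7)/(2·11) ≡ 13/22. 22⁻¹ ≡ 24 (mod 31) since 22·24 = 528 ≡ 1, so λ ≡ 13·24 ≡ 2.
  x = λ² - 8 - 8 = 4 - 16 ≡ 19; y = λ·(8 - 19) - 11 ≡ 29. → (19, 29)
double: tangent at (19, 29): λ = (3·19² + 7)/(2·29) ≡ 5/27. 27⁻¹ ≡ 23 (mod 31) since 27·23 = 621 ≡ 1, so λ ≡ 5·23 ≡ 22.
  x = λ² - 19 - 19 = 484 - 38 ≡ 12; y = λ·(19 - 12) - 29 ≡ 1. → (12, 1)
add G: (12, 1) + (8, 11). λ = (11 - 1)/(8 - 12) ≡ 10/27 mod 31. 27⁻¹ ≡ 23 (mod 31) since 27·23 = 621 ≡ 1, so λ ≡ 13.
  x = λ² - 12 - 8 = 169 - 20 ≡ 25; y = λ·(12 - 25) - 1 ≡ 16. → (25, 16)

(25, 16)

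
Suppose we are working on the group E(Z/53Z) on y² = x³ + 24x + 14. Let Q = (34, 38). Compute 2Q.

tangent at (34, 38): λ = (3·34² + 24)/(2·38) ≡ 47/23. 23⁻¹ ≡ 30 (mod 53) since 23·30 = 690 ≡ 1, so λ ≡ 47·30 ≡ 32.
  x = λ² - 34 - 34 = 1024 - 68 ≡ 2; y = λ·(34 - 2) - 38 ≡ 32. → (2, 32)

(2, 32)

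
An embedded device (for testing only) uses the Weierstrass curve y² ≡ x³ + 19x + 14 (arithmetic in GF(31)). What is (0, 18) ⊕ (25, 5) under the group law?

(15, 27)

(0, 18) + (25, 5). λ = (5 - 18)/(25 - 0) ≡ 18/25 mod 31. 25⁻¹ ≡ 5 (mod 31) since 25·5 = 125 ≡ 1, so λ ≡ 28.
  x = λ² - 0 - 25 = 784 - 25 ≡ 15; y = λ·(0 - 15) - 18 ≡ 27. → (15, 27)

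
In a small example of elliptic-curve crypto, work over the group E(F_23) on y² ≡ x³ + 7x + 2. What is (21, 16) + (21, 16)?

tangent at (21, 16): λ = (3·21² + 7)/(2·16) ≡ 19/9. 9⁻¹ ≡ 18 (mod 23) since 9·18 = 162 ≡ 1, so λ ≡ 19·18 ≡ 20.
  x = λ² - 21 - 21 = 400 - 42 ≡ 13; y = λ·(21 - 13) - 16 ≡ 6. → (13, 6)

(13, 6)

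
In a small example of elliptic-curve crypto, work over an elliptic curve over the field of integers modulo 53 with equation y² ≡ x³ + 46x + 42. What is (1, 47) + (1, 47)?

(4, 5)

tangent at (1, 47): λ = (3·1² + 46)/(2·47) ≡ 49/41. 41⁻¹ ≡ 22 (mod 53), so λ ≡ 49·22 ≡ 18.
  x = λ² - 1 - 1 = 324 - 2 ≡ 4; y = λ·(1 - 4) - 47 ≡ 5. → (4, 5)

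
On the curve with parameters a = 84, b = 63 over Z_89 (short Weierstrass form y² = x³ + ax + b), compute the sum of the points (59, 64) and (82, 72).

(59, 64) + (82, 72). λ = (72 - 64)/(82 - 59) ≡ 8/23 mod 89. 23⁻¹ ≡ 31 (mod 89), so λ ≡ 70.
  x = λ² - 59 - 82 = 4900 - 141 ≡ 42; y = λ·(59 - 42) - 64 ≡ 58. → (42, 58)

(42, 58)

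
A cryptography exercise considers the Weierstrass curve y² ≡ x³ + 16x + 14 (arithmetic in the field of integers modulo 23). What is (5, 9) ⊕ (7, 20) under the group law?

(1, 13)

(5, 9) + (7, 20). λ = (20 - 9)/(7 - 5) ≡ 11/2 mod 23. 2⁻¹ ≡ 12 (mod 23) since 2·12 = 24 ≡ 1, so λ ≡ 17.
  x = λ² - 5 - 7 = 289 - 12 ≡ 1; y = λ·(5 - 1) - 9 ≡ 13. → (1, 13)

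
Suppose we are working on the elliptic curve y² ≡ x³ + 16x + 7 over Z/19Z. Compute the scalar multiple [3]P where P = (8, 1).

Repeated addition: build up to 3P.
2P: tangent at (8, 1): λ = (3·8² + 16)/(2·1) ≡ 18/2. 2⁻¹ ≡ 10 (mod 19) since 2·10 = 20 ≡ 1, so λ ≡ 18·10 ≡ 9.
  x = λ² - 8 - 8 = 81 - 16 ≡ 8; y = λ·(8 - 8) - 1 ≡ 18. → (8, 18)
3P: (8, 18) + (8, 1): same x and y₁ ≡ -y₂, so the sum is O.

O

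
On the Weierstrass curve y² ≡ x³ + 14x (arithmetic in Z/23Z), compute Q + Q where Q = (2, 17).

(9, 2)

tangent at (2, 17): λ = (3·2² + 14)/(2·17) ≡ 3/11. 11⁻¹ ≡ 21 (mod 23) since 11·21 = 231 ≡ 1, so λ ≡ 3·21 ≡ 17.
  x = λ² - 2 - 2 = 289 - 4 ≡ 9; y = λ·(2 - 9) - 17 ≡ 2. → (9, 2)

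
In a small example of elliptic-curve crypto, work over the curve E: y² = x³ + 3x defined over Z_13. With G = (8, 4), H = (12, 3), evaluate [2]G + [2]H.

First 2G:
Repeated addition: build up to 2G.
2G: tangent at (8, 4): λ = (3·8² + 3)/(2·4) ≡ 0/8. 8⁻¹ ≡ 5 (mod 13), so λ ≡ 0·5 ≡ 0.
  x = λ² - 8 - 8 = 0 - 16 ≡ 10; y = λ·(8 - 10) - 4 ≡ 9. → (10, 9)
2G = (10, 9).
Next 2H:
Repeated addition: build up to 2H.
2H: tangent at (12, 3): λ = (3·12² + 3)/(2·3) ≡ 6/6. 6⁻¹ ≡ 11 (mod 13) since 6·11 = 66 ≡ 1, so λ ≡ 6·11 ≡ 1.
  x = λ² - 12 - 12 = 1 - 24 ≡ 3; y = λ·(12 - 3) - 3 ≡ 6. → (3, 6)
2H = (3, 6).
Finally 2G + 2H:
(10, 9) + (3, 6). λ = (6 - 9)/(3 - 10) ≡ 10/6 mod 13. 6⁻¹ ≡ 11 (mod 13), so λ ≡ 6.
  x = λ² - 10 - 3 = 36 - 13 ≡ 10; y = λ·(10 - 10) - 9 ≡ 4. → (10, 4)

(10, 4)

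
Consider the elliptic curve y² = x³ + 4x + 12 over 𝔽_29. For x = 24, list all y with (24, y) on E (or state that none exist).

x³ + 4x + 12 = 13932 ≡ 12 (mod 29).
12 is a non-residue mod 29; no y exists.

none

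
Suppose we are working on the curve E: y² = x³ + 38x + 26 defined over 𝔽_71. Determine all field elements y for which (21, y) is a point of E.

x³ + 38x + 26 = 10085 ≡ 3 (mod 71).
Square roots of 3 mod 71: 28 and 43 (since 28² = 784 ≡ 3).

28, 43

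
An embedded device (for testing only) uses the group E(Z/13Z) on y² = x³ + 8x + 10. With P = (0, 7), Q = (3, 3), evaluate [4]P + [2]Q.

(0, 6)

First 4P:
Repeated addition: build up to 4P.
2P: tangent at (0, 7): λ = (3·0² + 8)/(2·7) ≡ 8/1. 1⁻¹ ≡ 1 (mod 13) since 1·1 = 1 ≡ 1, so λ ≡ 8·1 ≡ 8.
  x = λ² - 0 - 0 = 64 - 0 ≡ 12; y = λ·(0 - 12) - 7 ≡ 1. → (12, 1)
3P: (12, 1) + (0, 7). λ = (7 - 1)/(0 - 12) ≡ 6/1 mod 13. 1⁻¹ ≡ 1 (mod 13) since 1·1 = 1 ≡ 1, so λ ≡ 6.
  x = λ² - 12 - 0 = 36 - 12 ≡ 11; y = λ·(12 - 11) - 1 ≡ 5. → (11, 5)
4P: (11, 5) + (0, 7). λ = (7 - 5)/(0 - 11) ≡ 2/2 mod 13. 2⁻¹ ≡ 7 (mod 13), so λ ≡ 1.
  x = λ² - 11 - 0 = 1 - 11 ≡ 3; y = λ·(11 - 3) - 5 ≡ 3. → (3, 3)
4P = (3, 3).
Next 2Q:
Repeated addition: build up to 2Q.
2Q: tangent at (3, 3): λ = (3·3² + 8)/(2·3) ≡ 9/6. 6⁻¹ ≡ 11 (mod 13), so λ ≡ 9·11 ≡ 8.
  x = λ² - 3 - 3 = 64 - 6 ≡ 6; y = λ·(3 - 6) - 3 ≡ 12. → (6, 12)
2Q = (6, 12).
Finally 4P + 2Q:
(3, 3) + (6, 12). λ = (12 - 3)/(6 - 3) ≡ 9/3 mod 13. 3⁻¹ ≡ 9 (mod 13) since 3·9 = 27 ≡ 1, so λ ≡ 3.
  x = λ² - 3 - 6 = 9 - 9 ≡ 0; y = λ·(3 - 0) - 3 ≡ 6. → (0, 6)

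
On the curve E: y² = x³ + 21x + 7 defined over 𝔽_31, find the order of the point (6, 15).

10

2P: tangent at (6, 15): λ = (3·6² + 21)/(2·15) ≡ 5/30. 30⁻¹ ≡ 30 (mod 31), so λ ≡ 5·30 ≡ 26.
  x = λ² - 6 - 6 = 676 - 12 ≡ 13; y = λ·(6 - 13) - 15 ≡ 20. → (13, 20)
3P: (13, 20) + (6, 15). λ = (15 - 20)/(6 - 13) ≡ 26/24 mod 31. 24⁻¹ ≡ 22 (mod 31) since 24·22 = 528 ≡ 1, so λ ≡ 14.
  x = λ² - 13 - 6 = 196 - 19 ≡ 22; y = λ·(13 - 22) - 20 ≡ 9. → (22, 9)
4P: (22, 9) + (6, 15). λ = (15 - 9)/(6 - 22) ≡ 6/15 mod 31. 15⁻¹ ≡ 29 (mod 31) since 15·29 = 435 ≡ 1, so λ ≡ 19.
  x = λ² - 22 - 6 = 361 - 28 ≡ 23; y = λ·(22 - 23) - 9 ≡ 3. → (23, 3)
5P: (23, 3) + (6, 15). λ = (15 - 3)/(6 - 23) ≡ 12/14 mod 31. 14⁻¹ ≡ 20 (mod 31), so λ ≡ 23.
  x = λ² - 23 - 6 = 529 - 29 ≡ 4; y = λ·(23 - 4) - 3 ≡ 0. → (4, 0)
6P: (4, 0) + (6, 15). λ = (15 - 0)/(6 - 4) ≡ 15/2 mod 31. 2⁻¹ ≡ 16 (mod 31), so λ ≡ 23.
  x = λ² - 4 - 6 = 529 - 10 ≡ 23; y = λ·(4 - 23) - 0 ≡ 28. → (23, 28)
7P: (23, 28) + (6, 15). λ = (15 - 28)/(6 - 23) ≡ 18/14 mod 31. 14⁻¹ ≡ 20 (mod 31) since 14·20 = 280 ≡ 1, so λ ≡ 19.
  x = λ² - 23 - 6 = 361 - 29 ≡ 22; y = λ·(23 - 22) - 28 ≡ 22. → (22, 22)
8P: (22, 22) + (6, 15). λ = (15 - 22)/(6 - 22) ≡ 24/15 mod 31. 15⁻¹ ≡ 29 (mod 31) since 15·29 = 435 ≡ 1, so λ ≡ 14.
  x = λ² - 22 - 6 = 196 - 28 ≡ 13; y = λ·(22 - 13) - 22 ≡ 11. → (13, 11)
9P: (13, 11) + (6, 15). λ = (15 - 11)/(6 - 13) ≡ 4/24 mod 31. 24⁻¹ ≡ 22 (mod 31), so λ ≡ 26.
  x = λ² - 13 - 6 = 676 - 19 ≡ 6; y = λ·(13 - 6) - 11 ≡ 16. → (6, 16)
10P: (6, 16) + (6, 15): same x and y₁ ≡ -y₂, so the sum is O.
10P = O, so the order is 10.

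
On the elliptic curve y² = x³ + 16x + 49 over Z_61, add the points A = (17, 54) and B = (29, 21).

(17, 54) + (29, 21). λ = (21 - 54)/(29 - 17) ≡ 28/12 mod 61. 12⁻¹ ≡ 56 (mod 61), so λ ≡ 43.
  x = λ² - 17 - 29 = 1849 - 46 ≡ 34; y = λ·(17 - 34) - 54 ≡ 8. → (34, 8)

(34, 8)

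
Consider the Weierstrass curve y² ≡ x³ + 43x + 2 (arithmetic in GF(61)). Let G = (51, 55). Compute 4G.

(31, 4)

Double-and-add on 4 = (100)₂. Start with G = (51, 55) for the leading 1-bit.
double: tangent at (51, 55): λ = (3·51² + 43)/(2·55) ≡ 38/49. 49⁻¹ ≡ 5 (mod 61), so λ ≡ 38·5 ≡ 7.
  x = λ² - 51 - 51 = 49 - 102 ≡ 8; y = λ·(51 - 8) - 55 ≡ 2. → (8, 2)
double: tangent at (8, 2): λ = (3·8² + 43)/(2·2) ≡ 52/4. 4⁻¹ ≡ 46 (mod 61) since 4·46 = 184 ≡ 1, so λ ≡ 52·46 ≡ 13.
  x = λ² - 8 - 8 = 169 - 16 ≡ 31; y = λ·(8 - 31) - 2 ≡ 4. → (31, 4)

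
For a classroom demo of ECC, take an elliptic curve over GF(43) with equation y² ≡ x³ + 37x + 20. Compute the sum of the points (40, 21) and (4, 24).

(40, 21) + (4, 24). λ = (24 - 21)/(4 - 40) ≡ 3/7 mod 43. 7⁻¹ ≡ 37 (mod 43), so λ ≡ 25.
  x = λ² - 40 - 4 = 625 - 44 ≡ 22; y = λ·(40 - 22) - 21 ≡ 42. → (22, 42)

(22, 42)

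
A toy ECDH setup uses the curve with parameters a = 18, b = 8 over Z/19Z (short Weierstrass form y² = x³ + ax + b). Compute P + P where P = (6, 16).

(11, 13)

tangent at (6, 16): λ = (3·6² + 18)/(2·16) ≡ 12/13. 13⁻¹ ≡ 3 (mod 19) since 13·3 = 39 ≡ 1, so λ ≡ 12·3 ≡ 17.
  x = λ² - 6 - 6 = 289 - 12 ≡ 11; y = λ·(6 - 11) - 16 ≡ 13. → (11, 13)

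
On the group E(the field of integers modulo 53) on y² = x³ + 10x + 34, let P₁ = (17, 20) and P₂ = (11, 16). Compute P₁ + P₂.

(17, 20) + (11, 16). λ = (16 - 20)/(11 - 17) ≡ 49/47 mod 53. 47⁻¹ ≡ 44 (mod 53) since 47·44 = 2068 ≡ 1, so λ ≡ 36.
  x = λ² - 17 - 11 = 1296 - 28 ≡ 49; y = λ·(17 - 49) - 20 ≡ 47. → (49, 47)

(49, 47)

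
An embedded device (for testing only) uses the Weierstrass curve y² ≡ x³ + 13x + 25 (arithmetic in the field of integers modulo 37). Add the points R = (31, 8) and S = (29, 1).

(17, 4)

(31, 8) + (29, 1). λ = (1 - 8)/(29 - 31) ≡ 30/35 mod 37. 35⁻¹ ≡ 18 (mod 37), so λ ≡ 22.
  x = λ² - 31 - 29 = 484 - 60 ≡ 17; y = λ·(31 - 17) - 8 ≡ 4. → (17, 4)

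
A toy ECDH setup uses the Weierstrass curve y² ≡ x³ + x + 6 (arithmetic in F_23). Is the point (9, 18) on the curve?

y² = 18² ≡ 2; x³ + 1x + 6 = 744 ≡ 8 (mod 23). 2 ≠ 8.

no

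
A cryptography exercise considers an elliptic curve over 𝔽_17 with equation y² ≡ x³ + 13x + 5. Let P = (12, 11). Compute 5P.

Double-and-add on 5 = (101)₂. Start with P = (12, 11) for the leading 1-bit.
double: tangent at (12, 11): λ = (3·12² + 13)/(2·11) ≡ 3/5. 5⁻¹ ≡ 7 (mod 17), so λ ≡ 3·7 ≡ 4.
  x = λ² - 12 - 12 = 16 - 24 ≡ 9; y = λ·(12 - 9) - 11 ≡ 1. → (9, 1)
double: tangent at (9, 1): λ = (3·9² + 13)/(2·1) ≡ 1/2. 2⁻¹ ≡ 9 (mod 17) since 2·9 = 18 ≡ 1, so λ ≡ 1·9 ≡ 9.
  x = λ² - 9 - 9 = 81 - 18 ≡ 12; y = λ·(9 - 12) - 1 ≡ 6. → (12, 6)
add P: (12, 6) + (12, 11): same x and y₁ ≡ -y₂, so the sum is ∞.

O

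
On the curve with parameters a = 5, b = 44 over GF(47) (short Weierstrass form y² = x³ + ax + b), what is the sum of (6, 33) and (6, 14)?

The two points share x = 6 and their y-coordinates satisfy 33 + 14 ≡ 0 (mod 47), so they are inverses. Their sum is 𝒪.

O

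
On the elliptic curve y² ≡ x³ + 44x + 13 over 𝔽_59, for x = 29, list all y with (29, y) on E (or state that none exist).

x³ + 44x + 13 = 25678 ≡ 13 (mod 59).
13 is a non-residue mod 59; no y exists.

none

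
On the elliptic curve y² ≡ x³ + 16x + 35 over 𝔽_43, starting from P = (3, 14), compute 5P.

(18, 7)

Double-and-add on 5 = (101)₂. Start with P = (3, 14) for the leading 1-bit.
double: tangent at (3, 14): λ = (3·3² + 16)/(2·14) ≡ 0/28. 28⁻¹ ≡ 20 (mod 43), so λ ≡ 0·20 ≡ 0.
  x = λ² - 3 - 3 = 0 - 6 ≡ 37; y = λ·(3 - 37) - 14 ≡ 29. → (37, 29)
double: tangent at (37, 29): λ = (3·37² + 16)/(2·29) ≡ 38/15. 15⁻¹ ≡ 23 (mod 43) since 15·23 = 345 ≡ 1, so λ ≡ 38·23 ≡ 14.
  x = λ² - 37 - 37 = 196 - 74 ≡ 36; y = λ·(37 - 36) - 29 ≡ 28. → (36, 28)
add P: (36, 28) + (3, 14). λ = (14 - 28)/(3 - 36) ≡ 29/10 mod 43. 10⁻¹ ≡ 13 (mod 43), so λ ≡ 33.
  x = λ² - 36 - 3 = 1089 - 39 ≡ 18; y = λ·(36 - 18) - 28 ≡ 7. → (18, 7)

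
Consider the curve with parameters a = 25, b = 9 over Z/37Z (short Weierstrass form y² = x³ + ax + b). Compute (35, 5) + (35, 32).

O

The two points share x = 35 and their y-coordinates satisfy 5 + 32 ≡ 0 (mod 37), so they are inverses. Their sum is ∞.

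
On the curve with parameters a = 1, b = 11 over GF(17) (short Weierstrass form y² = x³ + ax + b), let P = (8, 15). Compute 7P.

Repeated addition: build up to 7P.
2P: tangent at (8, 15): λ = (3·8² + 1)/(2·15) ≡ 6/13. 13⁻¹ ≡ 4 (mod 17), so λ ≡ 6·4 ≡ 7.
  x = λ² - 8 - 8 = 49 - 16 ≡ 16; y = λ·(8 - 16) - 15 ≡ 14. → (16, 14)
3P: (16, 14) + (8, 15). λ = (15 - 14)/(8 - 16) ≡ 1/9 mod 17. 9⁻¹ ≡ 2 (mod 17) since 9·2 = 18 ≡ 1, so λ ≡ 2.
  x = λ² - 16 - 8 = 4 - 24 ≡ 14; y = λ·(16 - 14) - 14 ≡ 7. → (14, 7)
4P: (14, 7) + (8, 15). λ = (15 - 7)/(8 - 14) ≡ 8/11 mod 17. 11⁻¹ ≡ 14 (mod 17), so λ ≡ 10.
  x = λ² - 14 - 8 = 100 - 22 ≡ 10; y = λ·(14 - 10) - 7 ≡ 16. → (10, 16)
5P: (10, 16) + (8, 15). λ = (15 - 16)/(8 - 10) ≡ 16/15 mod 17. 15⁻¹ ≡ 8 (mod 17) since 15·8 = 120 ≡ 1, so λ ≡ 9.
  x = λ² - 10 - 8 = 81 - 18 ≡ 12; y = λ·(10 - 12) - 16 ≡ 0. → (12, 0)
6P: (12, 0) + (8, 15). λ = (15 - 0)/(8 - 12) ≡ 15/13 mod 17. 13⁻¹ ≡ 4 (mod 17), so λ ≡ 9.
  x = λ² - 12 - 8 = 81 - 20 ≡ 10; y = λ·(12 - 10) - 0 ≡ 1. → (10, 1)
7P: (10, 1) + (8, 15). λ = (15 - 1)/(8 - 10) ≡ 14/15 mod 17. 15⁻¹ ≡ 8 (mod 17), so λ ≡ 10.
  x = λ² - 10 - 8 = 100 - 18 ≡ 14; y = λ·(10 - 14) - 1 ≡ 10. → (14, 10)

(14, 10)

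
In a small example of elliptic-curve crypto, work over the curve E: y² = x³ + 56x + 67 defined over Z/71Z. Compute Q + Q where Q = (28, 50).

tangent at (28, 50): λ = (3·28² + 56)/(2·50) ≡ 65/29. 29⁻¹ ≡ 49 (mod 71), so λ ≡ 65·49 ≡ 61.
  x = λ² - 28 - 28 = 3721 - 56 ≡ 44; y = λ·(28 - 44) - 50 ≡ 39. → (44, 39)

(44, 39)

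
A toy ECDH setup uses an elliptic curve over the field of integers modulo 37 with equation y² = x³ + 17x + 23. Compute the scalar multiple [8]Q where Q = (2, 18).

(1, 35)

Repeated addition: build up to 8Q.
2Q: tangent at (2, 18): λ = (3·2² + 17)/(2·18) ≡ 29/36. 36⁻¹ ≡ 36 (mod 37), so λ ≡ 29·36 ≡ 8.
  x = λ² - 2 - 2 = 64 - 4 ≡ 23; y = λ·(2 - 23) - 18 ≡ 36. → (23, 36)
3Q: (23, 36) + (2, 18). λ = (18 - 36)/(2 - 23) ≡ 19/16 mod 37. 16⁻¹ ≡ 7 (mod 37) since 16·7 = 112 ≡ 1, so λ ≡ 22.
  x = λ² - 23 - 2 = 484 - 25 ≡ 15; y = λ·(23 - 15) - 36 ≡ 29. → (15, 29)
4Q: (15, 29) + (2, 18). λ = (18 - 29)/(2 - 15) ≡ 26/24 mod 37. 24⁻¹ ≡ 17 (mod 37) since 24·17 = 408 ≡ 1, so λ ≡ 35.
  x = λ² - 15 - 2 = 1225 - 17 ≡ 24; y = λ·(15 - 24) - 29 ≡ 26. → (24, 26)
5Q: (24, 26) + (2, 18). λ = (18 - 26)/(2 - 24) ≡ 29/15 mod 37. 15⁻¹ ≡ 5 (mod 37), so λ ≡ 34.
  x = λ² - 24 - 2 = 1156 - 26 ≡ 20; y = λ·(24 - 20) - 26 ≡ 36. → (20, 36)
6Q: (20, 36) + (2, 18). λ = (18 - 36)/(2 - 20) ≡ 19/19 mod 37. 19⁻¹ ≡ 2 (mod 37), so λ ≡ 1.
  x = λ² - 20 - 2 = 1 - 22 ≡ 16; y = λ·(20 - 16) - 36 ≡ 5. → (16, 5)
7Q: (16, 5) + (2, 18). λ = (18 - 5)/(2 - 16) ≡ 13/23 mod 37. 23⁻¹ ≡ 29 (mod 37), so λ ≡ 7.
  x = λ² - 16 - 2 = 49 - 18 ≡ 31; y = λ·(16 - 31) - 5 ≡ 1. → (31, 1)
8Q: (31, 1) + (2, 18). λ = (18 - 1)/(2 - 31) ≡ 17/8 mod 37. 8⁻¹ ≡ 14 (mod 37) since 8·14 = 112 ≡ 1, so λ ≡ 16.
  x = λ² - 31 - 2 = 256 - 33 ≡ 1; y = λ·(31 - 1) - 1 ≡ 35. → (1, 35)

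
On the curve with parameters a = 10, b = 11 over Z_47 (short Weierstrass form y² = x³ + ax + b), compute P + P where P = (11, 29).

tangent at (11, 29): λ = (3·11² + 10)/(2·29) ≡ 44/11. 11⁻¹ ≡ 30 (mod 47), so λ ≡ 44·30 ≡ 4.
  x = λ² - 11 - 11 = 16 - 22 ≡ 41; y = λ·(11 - 41) - 29 ≡ 39. → (41, 39)

(41, 39)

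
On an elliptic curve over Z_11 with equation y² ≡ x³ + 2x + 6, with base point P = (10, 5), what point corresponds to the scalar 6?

Repeated addition: build up to 6P.
2P: tangent at (10, 5): λ = (3·10² + 2)/(2·5) ≡ 5/10. 10⁻¹ ≡ 10 (mod 11), so λ ≡ 5·10 ≡ 6.
  x = λ² - 10 - 10 = 36 - 20 ≡ 5; y = λ·(10 - 5) - 5 ≡ 3. → (5, 3)
3P: (5, 3) + (10, 5). λ = (5 - 3)/(10 - 5) ≡ 2/5 mod 11. 5⁻¹ ≡ 9 (mod 11) since 5·9 = 45 ≡ 1, so λ ≡ 7.
  x = λ² - 5 - 10 = 49 - 15 ≡ 1; y = λ·(5 - 1) - 3 ≡ 3. → (1, 3)
4P: (1, 3) + (10, 5). λ = (5 - 3)/(10 - 1) ≡ 2/9 mod 11. 9⁻¹ ≡ 5 (mod 11) since 9·5 = 45 ≡ 1, so λ ≡ 10.
  x = λ² - 1 - 10 = 100 - 11 ≡ 1; y = λ·(1 - 1) - 3 ≡ 8. → (1, 8)
5P: (1, 8) + (10, 5). λ = (5 - 8)/(10 - 1) ≡ 8/9 mod 11. 9⁻¹ ≡ 5 (mod 11) since 9·5 = 45 ≡ 1, so λ ≡ 7.
  x = λ² - 1 - 10 = 49 - 11 ≡ 5; y = λ·(1 - 5) - 8 ≡ 8. → (5, 8)
6P: (5, 8) + (10, 5). λ = (5 - 8)/(10 - 5) ≡ 8/5 mod 11. 5⁻¹ ≡ 9 (mod 11), so λ ≡ 6.
  x = λ² - 5 - 10 = 36 - 15 ≡ 10; y = λ·(5 - 10) - 8 ≡ 6. → (10, 6)

(10, 6)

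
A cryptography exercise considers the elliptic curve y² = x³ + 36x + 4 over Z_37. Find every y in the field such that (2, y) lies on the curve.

11, 26

x³ + 36x + 4 = 84 ≡ 10 (mod 37).
Square roots of 10 mod 37: 11 and 26 (since 11² = 121 ≡ 10).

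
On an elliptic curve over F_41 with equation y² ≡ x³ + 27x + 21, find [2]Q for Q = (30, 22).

tangent at (30, 22): λ = (3·30² + 27)/(2·22) ≡ 21/3. 3⁻¹ ≡ 14 (mod 41), so λ ≡ 21·14 ≡ 7.
  x = λ² - 30 - 30 = 49 - 60 ≡ 30; y = λ·(30 - 30) - 22 ≡ 19. → (30, 19)

(30, 19)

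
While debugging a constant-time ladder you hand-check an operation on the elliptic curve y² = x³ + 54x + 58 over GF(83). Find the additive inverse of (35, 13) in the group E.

(35, 70)

-(35, 13) = (35, -13 mod 83) = (35, 70).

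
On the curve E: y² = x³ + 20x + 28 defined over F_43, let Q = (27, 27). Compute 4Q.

(1, 36)

Repeated addition: build up to 4Q.
2Q: tangent at (27, 27): λ = (3·27² + 20)/(2·27) ≡ 14/11. 11⁻¹ ≡ 4 (mod 43), so λ ≡ 14·4 ≡ 13.
  x = λ² - 27 - 27 = 169 - 54 ≡ 29; y = λ·(27 - 29) - 27 ≡ 33. → (29, 33)
3Q: (29, 33) + (27, 27). λ = (27 - 33)/(27 - 29) ≡ 37/41 mod 43. 41⁻¹ ≡ 21 (mod 43), so λ ≡ 3.
  x = λ² - 29 - 27 = 9 - 56 ≡ 39; y = λ·(29 - 39) - 33 ≡ 23. → (39, 23)
4Q: (39, 23) + (27, 27). λ = (27 - 23)/(27 - 39) ≡ 4/31 mod 43. 31⁻¹ ≡ 25 (mod 43), so λ ≡ 14.
  x = λ² - 39 - 27 = 196 - 66 ≡ 1; y = λ·(39 - 1) - 23 ≡ 36. → (1, 36)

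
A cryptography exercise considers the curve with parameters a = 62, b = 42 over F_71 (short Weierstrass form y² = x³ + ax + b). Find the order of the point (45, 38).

3

2P: tangent at (45, 38): λ = (3·45² + 62)/(2·38) ≡ 31/5. 5⁻¹ ≡ 57 (mod 71) since 5·57 = 285 ≡ 1, so λ ≡ 31·57 ≡ 63.
  x = λ² - 45 - 45 = 3969 - 90 ≡ 45; y = λ·(45 - 45) - 38 ≡ 33. → (45, 33)
3P: (45, 33) + (45, 38): same x and y₁ ≡ -y₂, so the sum is 𝒪.
3P = 𝒪, so the order is 3.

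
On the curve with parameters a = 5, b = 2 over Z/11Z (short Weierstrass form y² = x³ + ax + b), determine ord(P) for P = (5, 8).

2P: tangent at (5, 8): λ = (3·5² + 5)/(2·8) ≡ 3/5. 5⁻¹ ≡ 9 (mod 11), so λ ≡ 3·9 ≡ 5.
  x = λ² - 5 - 5 = 25 - 10 ≡ 4; y = λ·(5 - 4) - 8 ≡ 8. → (4, 8)
3P: (4, 8) + (5, 8). λ = (8 - 8)/(5 - 4) ≡ 0/1 mod 11. 1⁻¹ ≡ 1 (mod 11) since 1·1 = 1 ≡ 1, so λ ≡ 0.
  x = λ² - 4 - 5 = 0 - 9 ≡ 2; y = λ·(4 - 2) - 8 ≡ 3. → (2, 3)
4P: (2, 3) + (5, 8). λ = (8 - 3)/(5 - 2) ≡ 5/3 mod 11. 3⁻¹ ≡ 4 (mod 11), so λ ≡ 9.
  x = λ² - 2 - 5 = 81 - 7 ≡ 8; y = λ·(2 - 8) - 3 ≡ 9. → (8, 9)
5P: (8, 9) + (5, 8). λ = (8 - 9)/(5 - 8) ≡ 10/8 mod 11. 8⁻¹ ≡ 7 (mod 11) since 8·7 = 56 ≡ 1, so λ ≡ 4.
  x = λ² - 8 - 5 = 16 - 13 ≡ 3; y = λ·(8 - 3) - 9 ≡ 0. → (3, 0)
6P: (3, 0) + (5, 8). λ = (8 - 0)/(5 - 3) ≡ 8/2 mod 11. 2⁻¹ ≡ 6 (mod 11), so λ ≡ 4.
  x = λ² - 3 - 5 = 16 - 8 ≡ 8; y = λ·(3 - 8) - 0 ≡ 2. → (8, 2)
7P: (8, 2) + (5, 8). λ = (8 - 2)/(5 - 8) ≡ 6/8 mod 11. 8⁻¹ ≡ 7 (mod 11) since 8·7 = 56 ≡ 1, so λ ≡ 9.
  x = λ² - 8 - 5 = 81 - 13 ≡ 2; y = λ·(8 - 2) - 2 ≡ 8. → (2, 8)
8P: (2, 8) + (5, 8). λ = (8 - 8)/(5 - 2) ≡ 0/3 mod 11. 3⁻¹ ≡ 4 (mod 11), so λ ≡ 0.
  x = λ² - 2 - 5 = 0 - 7 ≡ 4; y = λ·(2 - 4) - 8 ≡ 3. → (4, 3)
9P: (4, 3) + (5, 8). λ = (8 - 3)/(5 - 4) ≡ 5/1 mod 11. 1⁻¹ ≡ 1 (mod 11) since 1·1 = 1 ≡ 1, so λ ≡ 5.
  x = λ² - 4 - 5 = 25 - 9 ≡ 5; y = λ·(4 - 5) - 3 ≡ 3. → (5, 3)
10P: (5, 3) + (5, 8): same x and y₁ ≡ -y₂, so the sum is ∞.
10P = ∞, so the order is 10.

10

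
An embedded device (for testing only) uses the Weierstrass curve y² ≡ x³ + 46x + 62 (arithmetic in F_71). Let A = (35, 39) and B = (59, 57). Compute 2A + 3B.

First 2A:
Repeated addition: build up to 2A.
2A: tangent at (35, 39): λ = (3·35² + 46)/(2·39) ≡ 29/7. 7⁻¹ ≡ 61 (mod 71), so λ ≡ 29·61 ≡ 65.
  x = λ² - 35 - 35 = 4225 - 70 ≡ 37; y = λ·(35 - 37) - 39 ≡ 44. → (37, 44)
2A = (37, 44).
Next 3B:
Repeated addition: build up to 3B.
2B: tangent at (59, 57): λ = (3·59² + 46)/(2·57) ≡ 52/43. 43⁻¹ ≡ 38 (mod 71), so λ ≡ 52·38 ≡ 59.
  x = λ² - 59 - 59 = 3481 - 118 ≡ 26; y = λ·(59 - 26) - 57 ≡ 44. → (26, 44)
3B: (26, 44) + (59, 57). λ = (57 - 44)/(59 - 26) ≡ 13/33 mod 71. 33⁻¹ ≡ 28 (mod 71), so λ ≡ 9.
  x = λ² - 26 - 59 = 81 - 85 ≡ 67; y = λ·(26 - 67) - 44 ≡ 13. → (67, 13)
3B = (67, 13).
Finally 2A + 3B:
(37, 44) + (67, 13). λ = (13 - 44)/(67 - 37) ≡ 40/30 mod 71. 30⁻¹ ≡ 45 (mod 71), so λ ≡ 25.
  x = λ² - 37 - 67 = 625 - 104 ≡ 24; y = λ·(37 - 24) - 44 ≡ 68. → (24, 68)

(24, 68)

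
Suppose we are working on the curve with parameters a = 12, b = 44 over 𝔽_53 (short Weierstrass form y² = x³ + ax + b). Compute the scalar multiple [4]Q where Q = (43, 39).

Double-and-add on 4 = (100)₂. Start with Q = (43, 39) for the leading 1-bit.
double: tangent at (43, 39): λ = (3·43² + 12)/(2·39) ≡ 47/25. 25⁻¹ ≡ 17 (mod 53) since 25·17 = 425 ≡ 1, so λ ≡ 47·17 ≡ 4.
  x = λ² - 43 - 43 = 16 - 86 ≡ 36; y = λ·(43 - 36) - 39 ≡ 42. → (36, 42)
double: tangent at (36, 42): λ = (3·36² + 12)/(2·42) ≡ 31/31. 31⁻¹ ≡ 12 (mod 53), so λ ≡ 31·12 ≡ 1.
  x = λ² - 36 - 36 = 1 - 72 ≡ 35; y = λ·(36 - 35) - 42 ≡ 12. → (35, 12)

(35, 12)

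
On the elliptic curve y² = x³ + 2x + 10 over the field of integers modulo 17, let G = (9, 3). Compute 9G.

(1, 9)

Repeated addition: build up to 9G.
2G: tangent at (9, 3): λ = (3·9² + 2)/(2·3) ≡ 7/6. 6⁻¹ ≡ 3 (mod 17) since 6·3 = 18 ≡ 1, so λ ≡ 7·3 ≡ 4.
  x = λ² - 9 - 9 = 16 - 18 ≡ 15; y = λ·(9 - 15) - 3 ≡ 7. → (15, 7)
3G: (15, 7) + (9, 3). λ = (3 - 7)/(9 - 15) ≡ 13/11 mod 17. 11⁻¹ ≡ 14 (mod 17), so λ ≡ 12.
  x = λ² - 15 - 9 = 144 - 24 ≡ 1; y = λ·(15 - 1) - 7 ≡ 8. → (1, 8)
4G: (1, 8) + (9, 3). λ = (3 - 8)/(9 - 1) ≡ 12/8 mod 17. 8⁻¹ ≡ 15 (mod 17) since 8·15 = 120 ≡ 1, so λ ≡ 10.
  x = λ² - 1 - 9 = 100 - 10 ≡ 5; y = λ·(1 - 5) - 8 ≡ 3. → (5, 3)
5G: (5, 3) + (9, 3). λ = (3 - 3)/(9 - 5) ≡ 0/4 mod 17. 4⁻¹ ≡ 13 (mod 17) since 4·13 = 52 ≡ 1, so λ ≡ 0.
  x = λ² - 5 - 9 = 0 - 14 ≡ 3; y = λ·(5 - 3) - 3 ≡ 14. → (3, 14)
6G: (3, 14) + (9, 3). λ = (3 - 14)/(9 - 3) ≡ 6/6 mod 17. 6⁻¹ ≡ 3 (mod 17) since 6·3 = 18 ≡ 1, so λ ≡ 1.
  x = λ² - 3 - 9 = 1 - 12 ≡ 6; y = λ·(3 - 6) - 14 ≡ 0. → (6, 0)
7G: (6, 0) + (9, 3). λ = (3 - 0)/(9 - 6) ≡ 3/3 mod 17. 3⁻¹ ≡ 6 (mod 17) since 3·6 = 18 ≡ 1, so λ ≡ 1.
  x = λ² - 6 - 9 = 1 - 15 ≡ 3; y = λ·(6 - 3) - 0 ≡ 3. → (3, 3)
8G: (3, 3) + (9, 3). λ = (3 - 3)/(9 - 3) ≡ 0/6 mod 17. 6⁻¹ ≡ 3 (mod 17) since 6·3 = 18 ≡ 1, so λ ≡ 0.
  x = λ² - 3 - 9 = 0 - 12 ≡ 5; y = λ·(3 - 5) - 3 ≡ 14. → (5, 14)
9G: (5, 14) + (9, 3). λ = (3 - 14)/(9 - 5) ≡ 6/4 mod 17. 4⁻¹ ≡ 13 (mod 17), so λ ≡ 10.
  x = λ² - 5 - 9 = 100 - 14 ≡ 1; y = λ·(5 - 1) - 14 ≡ 9. → (1, 9)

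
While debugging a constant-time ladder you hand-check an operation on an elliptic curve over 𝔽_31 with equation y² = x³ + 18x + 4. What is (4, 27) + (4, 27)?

(0, 2)

tangent at (4, 27): λ = (3·4² + 18)/(2·27) ≡ 4/23. 23⁻¹ ≡ 27 (mod 31) since 23·27 = 621 ≡ 1, so λ ≡ 4·27 ≡ 15.
  x = λ² - 4 - 4 = 225 - 8 ≡ 0; y = λ·(4 - 0) - 27 ≡ 2. → (0, 2)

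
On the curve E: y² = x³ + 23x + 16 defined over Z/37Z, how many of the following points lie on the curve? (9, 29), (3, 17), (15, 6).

(9, 29): 29² ≡ 27, rhs ≡ 27 → on.
(3, 17): 17² ≡ 30, rhs ≡ 1 → off.
(15, 6): 6² ≡ 36, rhs ≡ 36 → on.

2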